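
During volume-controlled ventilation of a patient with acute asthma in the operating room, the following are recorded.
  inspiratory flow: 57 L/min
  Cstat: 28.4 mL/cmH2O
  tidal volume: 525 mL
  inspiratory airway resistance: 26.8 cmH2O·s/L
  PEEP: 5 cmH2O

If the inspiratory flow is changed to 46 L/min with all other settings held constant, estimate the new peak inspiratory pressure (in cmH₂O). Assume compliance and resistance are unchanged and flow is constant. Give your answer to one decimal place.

Flow: 57 L/min ÷ 60 = 0.95 L/s.
New flow: 46 L/min ÷ 60 = 0.7667 L/s.
PIP = Vt/C + R·V̇ + PEEP (constant-flow equation of motion).
Only the resistive term changes: ΔPIP = R × ΔV̇ = 26.8 × (0.7667 − 0.95) = 26.8 × -0.1833 = -4.912 cmH2O.
Original PIP = 525/28.4 + 26.8×0.95 + 5 = 48.946 cmH2O; new PIP = 48.946 + (-4.912) = 44.034 cmH2O.

44.0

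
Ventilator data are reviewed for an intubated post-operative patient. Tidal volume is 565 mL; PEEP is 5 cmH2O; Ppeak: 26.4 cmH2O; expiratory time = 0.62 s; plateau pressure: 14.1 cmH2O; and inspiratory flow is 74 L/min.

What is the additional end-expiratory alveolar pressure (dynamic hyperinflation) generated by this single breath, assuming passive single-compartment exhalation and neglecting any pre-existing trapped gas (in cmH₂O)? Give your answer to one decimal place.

Flow: 74 L/min ÷ 60 = 1.2333 L/s.
R = (PIP − Pplat)/V̇ = (26.4 − 14.1) / 1.2333 = 12.3/1.2333 = 9.973 cmH2O·s/L.
C = Vt/(Pplat − PEEP) = 565.0 / (14.1 − 5) = 565.0/9.1 = 62.088 mL/cmH2O.
τ = R × C = 9.973 × 0.06209 L/cmH2O = 0.6192 s.
Fraction remaining = e^(−Te/τ) = e^(−0.62/0.6192) = 0.3674; trapped volume = 565.0 × 0.3674 = 207.58 mL.
Additional alveolar pressure from trapping ≈ V_trapped / C = 207.58 / 62.088 = 3.343 cmH2O.

3.3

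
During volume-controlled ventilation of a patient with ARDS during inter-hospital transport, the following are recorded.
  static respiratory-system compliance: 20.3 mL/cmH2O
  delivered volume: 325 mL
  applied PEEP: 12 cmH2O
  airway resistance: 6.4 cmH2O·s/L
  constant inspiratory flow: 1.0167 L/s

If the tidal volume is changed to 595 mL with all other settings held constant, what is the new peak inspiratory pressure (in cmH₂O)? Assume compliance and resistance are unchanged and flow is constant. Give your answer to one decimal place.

PIP = Vt/C + R·V̇ + PEEP (constant-flow equation of motion).
Only the elastic term changes: ΔPIP = ΔVt / C = (595 − 325) / 20.3 = 13.3 cmH2O.
Original PIP = 325/20.3 + 6.4×1.0167 + 12 = 34.517 cmH2O; new PIP = 34.517 + (13.3) = 47.817 cmH2O.

47.8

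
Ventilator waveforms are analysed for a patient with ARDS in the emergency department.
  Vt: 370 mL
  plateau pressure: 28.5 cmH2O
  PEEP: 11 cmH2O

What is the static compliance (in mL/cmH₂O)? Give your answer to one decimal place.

21.1

Cstat = Vt / (Pplat − PEEP) = 370 / (28.5 − 11) = 370 / 17.5 = 21.143 mL/cmH2O.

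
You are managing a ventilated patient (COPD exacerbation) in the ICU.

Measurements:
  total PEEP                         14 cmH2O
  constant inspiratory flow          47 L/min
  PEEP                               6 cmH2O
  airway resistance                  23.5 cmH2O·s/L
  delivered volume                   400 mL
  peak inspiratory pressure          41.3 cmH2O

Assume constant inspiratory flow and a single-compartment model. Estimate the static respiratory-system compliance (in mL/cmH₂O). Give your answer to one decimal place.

45.0

Flow: 47 L/min ÷ 60 = 0.7833 L/s.
Total PEEP = 14 cmH2O (set 6 + intrinsic 8); this is the baseline alveolar pressure.
Equation of motion (constant flow): PIP = Vt/C + R·V̇ + PEEP.
Vt/C = PIP − R·V̇ − PEEP = 41.3 − 23.5×0.7833 − 14 = 41.3 − 18.408 − 14 = 8.892 cmH2O.
C = Vt / 8.892 = 400 / 8.892 = 44.984 mL/cmH2O.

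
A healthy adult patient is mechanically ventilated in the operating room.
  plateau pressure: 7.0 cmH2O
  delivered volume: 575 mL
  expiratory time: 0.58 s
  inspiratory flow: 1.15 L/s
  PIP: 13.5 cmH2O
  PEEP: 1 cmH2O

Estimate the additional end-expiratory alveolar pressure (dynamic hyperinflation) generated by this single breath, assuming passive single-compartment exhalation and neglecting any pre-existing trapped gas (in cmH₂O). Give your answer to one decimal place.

2.1

R = (PIP − Pplat)/V̇ = (13.5 − 7.0) / 1.15 = 6.5/1.15 = 5.652 cmH2O·s/L.
C = Vt/(Pplat − PEEP) = 575.0 / (7.0 − 1) = 575.0/6.0 = 95.833 mL/cmH2O.
τ = R × C = 5.652 × 0.09583 L/cmH2O = 0.5416 s.
Fraction remaining = e^(−Te/τ) = e^(−0.58/0.5416) = 0.3427; trapped volume = 575.0 × 0.3427 = 197.05 mL.
Additional alveolar pressure from trapping ≈ V_trapped / C = 197.05 / 95.833 = 2.056 cmH2O.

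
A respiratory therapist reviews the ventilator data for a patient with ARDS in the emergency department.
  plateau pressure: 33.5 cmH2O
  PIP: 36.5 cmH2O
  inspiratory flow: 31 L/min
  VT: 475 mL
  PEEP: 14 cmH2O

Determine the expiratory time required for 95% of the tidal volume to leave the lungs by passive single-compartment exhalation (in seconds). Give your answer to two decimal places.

Flow: 31 L/min ÷ 60 = 0.5167 L/s.
R = (PIP − Pplat)/V̇ = (36.5 − 33.5) / 0.5167 = 3.0/0.5167 = 5.806 cmH2O·s/L.
C = Vt/(Pplat − PEEP) = 475.0 / (33.5 − 14) = 475.0/19.5 = 24.359 mL/cmH2O.
τ = R × C = 5.806 × 0.02436 L/cmH2O = 0.1414 s.
t = −τ·ln(1 − 0.95) = −0.1414·ln(0.05) = 0.4236 s.

0.42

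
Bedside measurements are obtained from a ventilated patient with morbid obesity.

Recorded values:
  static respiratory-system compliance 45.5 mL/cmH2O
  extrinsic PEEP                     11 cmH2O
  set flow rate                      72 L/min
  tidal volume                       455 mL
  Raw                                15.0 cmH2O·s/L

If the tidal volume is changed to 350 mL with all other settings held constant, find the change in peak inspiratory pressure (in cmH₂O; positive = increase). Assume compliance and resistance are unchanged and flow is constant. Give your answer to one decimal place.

-2.3

PIP = Vt/C + R·V̇ + PEEP (constant-flow equation of motion).
Only the elastic term changes: ΔPIP = ΔVt / C = (350 − 455) / 45.5 = -2.308 cmH2O.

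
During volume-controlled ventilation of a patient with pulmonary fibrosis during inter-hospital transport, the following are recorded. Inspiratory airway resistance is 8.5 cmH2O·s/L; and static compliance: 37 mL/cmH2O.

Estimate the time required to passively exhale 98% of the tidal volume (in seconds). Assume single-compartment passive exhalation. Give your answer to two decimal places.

τ = R × C = 8.5 × 37 mL/cmH2O = 8.5 × 0.037 L/cmH2O = 0.3145 s.
Exhaled fraction f = 1 − e^(−t/τ) → t = −τ·ln(1 − f) = −0.3145·ln(0.02) = 1.23 s.

1.23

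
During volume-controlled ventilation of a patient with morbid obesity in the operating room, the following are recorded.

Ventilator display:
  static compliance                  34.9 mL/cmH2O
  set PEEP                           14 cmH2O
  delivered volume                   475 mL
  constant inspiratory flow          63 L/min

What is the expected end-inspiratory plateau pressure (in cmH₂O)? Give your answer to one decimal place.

27.6

Pplat = PEEP + Vt / Cstat = 14 + 475 / 34.9 = 14 + 13.61 = 27.61 cmH2O.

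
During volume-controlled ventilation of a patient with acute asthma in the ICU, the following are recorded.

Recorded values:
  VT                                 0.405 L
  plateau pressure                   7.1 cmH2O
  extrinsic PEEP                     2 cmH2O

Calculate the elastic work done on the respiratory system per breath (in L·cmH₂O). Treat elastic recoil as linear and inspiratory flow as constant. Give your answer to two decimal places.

1.03

Elastic work ≈ ½ × (Pplat − PEEP) × Vt = 0.5 × (7.1 − 2) × 0.405 L = 0.5 × 5.1 × 0.405 = 1.033 L·cmH2O.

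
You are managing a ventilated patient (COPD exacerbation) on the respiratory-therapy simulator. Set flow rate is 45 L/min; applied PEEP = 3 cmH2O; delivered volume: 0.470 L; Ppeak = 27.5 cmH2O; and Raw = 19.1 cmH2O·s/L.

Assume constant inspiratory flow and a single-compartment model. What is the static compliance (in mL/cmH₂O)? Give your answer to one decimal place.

46.2

Flow: 45 L/min ÷ 60 = 0.75 L/s.
Equation of motion (constant flow): PIP = Vt/C + R·V̇ + PEEP.
Vt/C = PIP − R·V̇ − PEEP = 27.5 − 19.1×0.75 − 3 = 27.5 − 14.325 − 3 = 10.175 cmH2O.
C = Vt / 10.175 = 470 / 10.175 = 46.192 mL/cmH2O.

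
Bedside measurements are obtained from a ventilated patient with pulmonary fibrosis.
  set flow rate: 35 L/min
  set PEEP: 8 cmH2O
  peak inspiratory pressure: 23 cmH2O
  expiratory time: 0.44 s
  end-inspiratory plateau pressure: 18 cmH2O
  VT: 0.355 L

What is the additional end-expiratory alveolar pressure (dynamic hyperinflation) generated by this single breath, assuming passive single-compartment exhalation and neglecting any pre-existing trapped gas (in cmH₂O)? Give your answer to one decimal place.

Flow: 35 L/min ÷ 60 = 0.5833 L/s.
R = (PIP − Pplat)/V̇ = (23 − 18) / 0.5833 = 5.0/0.5833 = 8.572 cmH2O·s/L.
C = Vt/(Pplat − PEEP) = 355.0 / (18 − 8) = 355.0/10.0 = 35.5 mL/cmH2O.
τ = R × C = 8.572 × 0.0355 L/cmH2O = 0.3043 s.
Fraction remaining = e^(−Te/τ) = e^(−0.44/0.3043) = 0.2355; trapped volume = 355.0 × 0.2355 = 83.603 mL.
Additional alveolar pressure from trapping ≈ V_trapped / C = 83.603 / 35.5 = 2.355 cmH2O.

2.4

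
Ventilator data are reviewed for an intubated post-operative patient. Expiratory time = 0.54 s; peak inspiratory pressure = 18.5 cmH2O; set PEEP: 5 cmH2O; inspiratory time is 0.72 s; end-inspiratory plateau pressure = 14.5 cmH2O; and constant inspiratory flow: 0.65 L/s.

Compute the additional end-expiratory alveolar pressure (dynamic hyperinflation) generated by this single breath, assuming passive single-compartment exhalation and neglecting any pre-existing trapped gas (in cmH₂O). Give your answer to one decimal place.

1.6

Vt = flow × Ti = 0.65 L/s × 0.72 s × 1000 mL/L = 468.0 mL.
R = (PIP − Pplat)/V̇ = (18.5 − 14.5) / 0.65 = 4.0/0.65 = 6.154 cmH2O·s/L.
C = Vt/(Pplat − PEEP) = 468.0 / (14.5 − 5) = 468.0/9.5 = 49.263 mL/cmH2O.
τ = R × C = 6.154 × 0.04926 L/cmH2O = 0.3031 s.
Fraction remaining = e^(−Te/τ) = e^(−0.54/0.3031) = 0.1684; trapped volume = 468.0 × 0.1684 = 78.811 mL.
Additional alveolar pressure from trapping ≈ V_trapped / C = 78.811 / 49.263 = 1.6 cmH2O.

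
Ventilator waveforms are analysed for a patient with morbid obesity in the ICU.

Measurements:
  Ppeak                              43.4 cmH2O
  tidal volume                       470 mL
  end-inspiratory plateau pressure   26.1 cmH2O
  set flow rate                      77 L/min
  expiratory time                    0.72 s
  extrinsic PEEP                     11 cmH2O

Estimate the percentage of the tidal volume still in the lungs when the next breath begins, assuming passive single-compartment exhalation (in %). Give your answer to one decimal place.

18.0

Flow: 77 L/min ÷ 60 = 1.2833 L/s.
R = (PIP − Pplat)/V̇ = (43.4 − 26.1) / 1.2833 = 17.3/1.2833 = 13.481 cmH2O·s/L.
C = Vt/(Pplat − PEEP) = 470.0 / (26.1 − 11) = 470.0/15.1 = 31.126 mL/cmH2O.
τ = R × C = 13.481 × 0.03113 L/cmH2O = 0.4197 s.
Fraction remaining at end-expiration = e^(−Te/τ) = e^(−0.72/0.4197) = 0.1799 → 17.99%.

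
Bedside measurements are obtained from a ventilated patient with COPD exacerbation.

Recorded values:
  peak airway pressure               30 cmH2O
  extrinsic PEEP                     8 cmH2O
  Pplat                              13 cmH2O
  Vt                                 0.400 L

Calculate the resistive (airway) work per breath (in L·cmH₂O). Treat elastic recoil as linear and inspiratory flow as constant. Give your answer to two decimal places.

6.80

With constant inspiratory flow the resistive pressure is constant at PIP − Pplat = 30 − 13 = 17.0 cmH2O, so resistive work = 17.0 × 0.400 = 6.8 L·cmH2O.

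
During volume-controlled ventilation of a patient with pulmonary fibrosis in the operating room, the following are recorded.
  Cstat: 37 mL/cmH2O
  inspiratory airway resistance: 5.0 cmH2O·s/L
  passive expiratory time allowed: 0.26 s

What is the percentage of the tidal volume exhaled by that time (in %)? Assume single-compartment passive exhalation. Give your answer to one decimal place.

τ = R × C = 5.0 × 37 mL/cmH2O = 5.0 × 0.037 L/cmH2O = 0.185 s.
Passive exhalation: V(t)/V₀ = e^(−t/τ) = e^(−0.26/0.185) = 0.2453.
Fraction exhaled = 1 − 0.2453 = 0.7547 → 75.47%.

75.5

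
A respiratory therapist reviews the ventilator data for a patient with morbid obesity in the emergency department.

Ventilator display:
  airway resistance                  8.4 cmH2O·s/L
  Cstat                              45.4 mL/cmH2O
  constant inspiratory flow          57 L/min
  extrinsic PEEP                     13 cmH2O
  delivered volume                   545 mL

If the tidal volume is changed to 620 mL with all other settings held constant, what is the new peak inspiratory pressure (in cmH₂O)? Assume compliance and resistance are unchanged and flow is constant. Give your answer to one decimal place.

Flow: 57 L/min ÷ 60 = 0.95 L/s.
PIP = Vt/C + R·V̇ + PEEP (constant-flow equation of motion).
Only the elastic term changes: ΔPIP = ΔVt / C = (620 − 545) / 45.4 = 1.652 cmH2O.
Original PIP = 545/45.4 + 8.4×0.95 + 13 = 32.984 cmH2O; new PIP = 32.984 + (1.652) = 34.636 cmH2O.

34.6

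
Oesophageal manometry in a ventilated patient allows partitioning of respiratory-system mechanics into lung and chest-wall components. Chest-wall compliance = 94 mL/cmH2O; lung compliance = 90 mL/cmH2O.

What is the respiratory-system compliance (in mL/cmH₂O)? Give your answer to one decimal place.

46.0

Lung and chest wall are elastances in series: 1/Crs = 1/CL + 1/Ccw.
1/Crs = 1/90 + 1/94 = 0.02175.
Crs = 45.977 mL/cmH2O.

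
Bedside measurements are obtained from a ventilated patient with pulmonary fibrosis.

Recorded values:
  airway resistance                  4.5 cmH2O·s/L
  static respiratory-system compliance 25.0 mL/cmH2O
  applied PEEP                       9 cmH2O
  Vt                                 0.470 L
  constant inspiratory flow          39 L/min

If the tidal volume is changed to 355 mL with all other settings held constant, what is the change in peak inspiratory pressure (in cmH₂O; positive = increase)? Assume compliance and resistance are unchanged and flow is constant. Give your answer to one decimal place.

PIP = Vt/C + R·V̇ + PEEP (constant-flow equation of motion).
Only the elastic term changes: ΔPIP = ΔVt / C = (355 − 470) / 25.0 = -4.6 cmH2O.

-4.6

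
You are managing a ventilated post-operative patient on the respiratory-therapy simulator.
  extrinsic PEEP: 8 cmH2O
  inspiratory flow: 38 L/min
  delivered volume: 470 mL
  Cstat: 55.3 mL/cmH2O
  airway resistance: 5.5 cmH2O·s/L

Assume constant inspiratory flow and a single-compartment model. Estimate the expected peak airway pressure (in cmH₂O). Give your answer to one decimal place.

Flow: 38 L/min ÷ 60 = 0.6333 L/s.
Equation of motion (constant flow): PIP = Vt/C + R·V̇ + PEEP.
PIP = 470/55.3 + 5.5×0.6333 + 8 = 8.499 + 3.483 + 8 = 19.982 cmH2O.

20.0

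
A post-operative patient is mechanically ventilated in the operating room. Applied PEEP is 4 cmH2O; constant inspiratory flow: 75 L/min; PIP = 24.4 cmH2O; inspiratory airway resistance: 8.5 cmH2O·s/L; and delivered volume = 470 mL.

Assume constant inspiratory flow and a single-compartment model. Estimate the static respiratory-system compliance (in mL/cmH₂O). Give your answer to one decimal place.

Flow: 75 L/min ÷ 60 = 1.25 L/s.
Equation of motion (constant flow): PIP = Vt/C + R·V̇ + PEEP.
Vt/C = PIP − R·V̇ − PEEP = 24.4 − 8.5×1.25 − 4 = 24.4 − 10.625 − 4 = 9.775 cmH2O.
C = Vt / 9.775 = 470 / 9.775 = 48.082 mL/cmH2O.

48.1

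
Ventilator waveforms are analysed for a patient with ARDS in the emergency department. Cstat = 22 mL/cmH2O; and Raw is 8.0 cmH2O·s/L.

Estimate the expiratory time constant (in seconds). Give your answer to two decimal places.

τ = R × C = 8.0 × 22 mL/cmH2O = 8.0 × 0.022 L/cmH2O = 0.176 s.

0.18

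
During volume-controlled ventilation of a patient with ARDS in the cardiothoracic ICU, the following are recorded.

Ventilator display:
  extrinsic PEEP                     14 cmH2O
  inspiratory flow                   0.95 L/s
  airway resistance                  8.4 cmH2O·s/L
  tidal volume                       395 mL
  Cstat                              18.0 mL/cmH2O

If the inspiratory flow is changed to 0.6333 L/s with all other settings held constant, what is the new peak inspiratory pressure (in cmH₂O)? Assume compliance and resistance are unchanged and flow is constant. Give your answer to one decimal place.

41.3

PIP = Vt/C + R·V̇ + PEEP (constant-flow equation of motion).
Only the resistive term changes: ΔPIP = R × ΔV̇ = 8.4 × (0.6333 − 0.95) = 8.4 × -0.3167 = -2.66 cmH2O.
Original PIP = 395/18.0 + 8.4×0.95 + 14 = 43.924 cmH2O; new PIP = 43.924 + (-2.66) = 41.264 cmH2O.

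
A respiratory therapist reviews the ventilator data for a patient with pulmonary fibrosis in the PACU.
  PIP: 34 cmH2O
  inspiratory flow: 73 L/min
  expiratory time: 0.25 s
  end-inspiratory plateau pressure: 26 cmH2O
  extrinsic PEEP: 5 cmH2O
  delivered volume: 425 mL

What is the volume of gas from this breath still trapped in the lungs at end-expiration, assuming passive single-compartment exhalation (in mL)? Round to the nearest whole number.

Flow: 73 L/min ÷ 60 = 1.2167 L/s.
R = (PIP − Pplat)/V̇ = (34 − 26) / 1.2167 = 8.0/1.2167 = 6.575 cmH2O·s/L.
C = Vt/(Pplat − PEEP) = 425.0 / (26 − 5) = 425.0/21.0 = 20.238 mL/cmH2O.
τ = R × C = 6.575 × 0.02024 L/cmH2O = 0.1331 s.
Fraction remaining = e^(−Te/τ) = e^(−0.25/0.1331) = 0.1529.
Trapped volume = 425.0 × 0.1529 = 64.983 mL.

65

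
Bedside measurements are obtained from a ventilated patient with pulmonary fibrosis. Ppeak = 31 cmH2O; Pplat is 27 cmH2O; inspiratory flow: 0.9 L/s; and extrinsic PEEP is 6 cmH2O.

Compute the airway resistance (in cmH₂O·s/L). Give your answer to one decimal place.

Raw = (PIP − Pplat) / flow = (31 − 27) / 0.9 = 4.0 / 0.9 = 4.444 cmH2O·s/L.

4.4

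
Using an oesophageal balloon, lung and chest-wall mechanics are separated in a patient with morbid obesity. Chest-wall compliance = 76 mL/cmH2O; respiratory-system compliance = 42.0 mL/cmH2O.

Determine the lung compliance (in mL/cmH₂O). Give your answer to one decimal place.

1/CL = 1/Crs − 1/Ccw.
1/CL = 1/42.0 − 1/76 = 0.01065.
CL = 93.897 mL/cmH2O.

93.9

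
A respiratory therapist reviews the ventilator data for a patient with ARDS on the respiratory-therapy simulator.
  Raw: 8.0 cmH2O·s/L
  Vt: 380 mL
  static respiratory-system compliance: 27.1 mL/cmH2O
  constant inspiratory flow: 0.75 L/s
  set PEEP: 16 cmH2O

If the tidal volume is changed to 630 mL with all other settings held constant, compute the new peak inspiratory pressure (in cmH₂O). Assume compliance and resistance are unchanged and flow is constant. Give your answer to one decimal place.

45.2

PIP = Vt/C + R·V̇ + PEEP (constant-flow equation of motion).
Only the elastic term changes: ΔPIP = ΔVt / C = (630 − 380) / 27.1 = 9.225 cmH2O.
Original PIP = 380/27.1 + 8.0×0.75 + 16 = 36.022 cmH2O; new PIP = 36.022 + (9.225) = 45.247 cmH2O.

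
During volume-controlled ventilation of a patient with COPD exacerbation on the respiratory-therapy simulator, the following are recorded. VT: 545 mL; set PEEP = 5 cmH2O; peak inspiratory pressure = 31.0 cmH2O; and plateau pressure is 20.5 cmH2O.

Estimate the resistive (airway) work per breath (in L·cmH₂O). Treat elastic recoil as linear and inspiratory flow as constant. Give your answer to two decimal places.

With constant inspiratory flow the resistive pressure is constant at PIP − Pplat = 31.0 − 20.5 = 10.5 cmH2O, so resistive work = 10.5 × 0.545 = 5.723 L·cmH2O.

5.72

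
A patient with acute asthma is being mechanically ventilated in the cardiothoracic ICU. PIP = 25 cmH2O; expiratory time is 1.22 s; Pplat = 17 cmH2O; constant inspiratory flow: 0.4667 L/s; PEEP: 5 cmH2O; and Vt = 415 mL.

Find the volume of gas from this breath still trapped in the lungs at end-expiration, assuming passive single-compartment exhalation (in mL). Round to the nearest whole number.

R = (PIP − Pplat)/V̇ = (25 − 17) / 0.4667 = 8.0/0.4667 = 17.142 cmH2O·s/L.
C = Vt/(Pplat − PEEP) = 415.0 / (17 − 5) = 415.0/12.0 = 34.583 mL/cmH2O.
τ = R × C = 17.142 × 0.03458 L/cmH2O = 0.5928 s.
Fraction remaining = e^(−Te/τ) = e^(−1.22/0.5928) = 0.1277.
Trapped volume = 415.0 × 0.1277 = 52.996 mL.

53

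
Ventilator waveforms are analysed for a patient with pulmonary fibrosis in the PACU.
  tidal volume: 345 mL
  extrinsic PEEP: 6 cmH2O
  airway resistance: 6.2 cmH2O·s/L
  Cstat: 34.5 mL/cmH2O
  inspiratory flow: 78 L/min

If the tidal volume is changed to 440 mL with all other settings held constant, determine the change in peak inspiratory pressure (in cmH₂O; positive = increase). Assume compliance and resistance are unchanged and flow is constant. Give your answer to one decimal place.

PIP = Vt/C + R·V̇ + PEEP (constant-flow equation of motion).
Only the elastic term changes: ΔPIP = ΔVt / C = (440 − 345) / 34.5 = 2.754 cmH2O.

2.8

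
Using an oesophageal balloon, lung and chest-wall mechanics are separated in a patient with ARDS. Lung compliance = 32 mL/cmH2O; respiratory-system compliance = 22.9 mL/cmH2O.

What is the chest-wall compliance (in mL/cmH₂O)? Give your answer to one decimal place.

1/Ccw = 1/Crs − 1/CL.
1/Ccw = 1/22.9 − 1/32 = 0.01242.
Ccw = 80.515 mL/cmH2O.

80.5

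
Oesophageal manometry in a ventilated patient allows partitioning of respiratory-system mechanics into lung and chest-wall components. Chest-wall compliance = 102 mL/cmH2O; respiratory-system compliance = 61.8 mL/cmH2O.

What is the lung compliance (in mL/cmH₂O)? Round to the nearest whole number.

1/CL = 1/Crs − 1/Ccw.
1/CL = 1/61.8 − 1/102 = 0.006377.
CL = 156.81 mL/cmH2O.

157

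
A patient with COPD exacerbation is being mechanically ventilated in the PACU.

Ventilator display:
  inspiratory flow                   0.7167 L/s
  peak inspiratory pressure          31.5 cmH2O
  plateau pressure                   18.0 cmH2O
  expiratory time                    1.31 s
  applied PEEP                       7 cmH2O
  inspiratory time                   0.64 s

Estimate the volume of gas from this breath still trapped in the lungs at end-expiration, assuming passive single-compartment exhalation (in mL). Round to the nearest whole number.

Vt = flow × Ti = 0.7167 L/s × 0.64 s × 1000 mL/L = 458.69 mL.
R = (PIP − Pplat)/V̇ = (31.5 − 18.0) / 0.7167 = 13.5/0.7167 = 18.836 cmH2O·s/L.
C = Vt/(Pplat − PEEP) = 458.69 / (18.0 − 7) = 458.69/11.0 = 41.699 mL/cmH2O.
τ = R × C = 18.836 × 0.0417 L/cmH2O = 0.7855 s.
Fraction remaining = e^(−Te/τ) = e^(−1.31/0.7855) = 0.1887.
Trapped volume = 458.69 × 0.1887 = 86.555 mL.

87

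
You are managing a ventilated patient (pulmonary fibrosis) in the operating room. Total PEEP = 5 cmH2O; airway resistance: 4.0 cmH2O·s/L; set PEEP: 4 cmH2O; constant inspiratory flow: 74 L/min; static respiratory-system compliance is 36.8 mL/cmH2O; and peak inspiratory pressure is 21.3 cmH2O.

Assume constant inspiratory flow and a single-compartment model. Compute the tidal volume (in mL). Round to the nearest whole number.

Flow: 74 L/min ÷ 60 = 1.2333 L/s.
Total PEEP = 5 cmH2O (set 4 + intrinsic 1); this is the baseline alveolar pressure.
Equation of motion (constant flow): PIP = Vt/C + R·V̇ + PEEP.
Vt/C = PIP − R·V̇ − PEEP = 21.3 − 4.933 − 5 = 11.367 cmH2O.
Vt = C × 11.367 = 36.8 × 11.367 = 418.31 mL.

418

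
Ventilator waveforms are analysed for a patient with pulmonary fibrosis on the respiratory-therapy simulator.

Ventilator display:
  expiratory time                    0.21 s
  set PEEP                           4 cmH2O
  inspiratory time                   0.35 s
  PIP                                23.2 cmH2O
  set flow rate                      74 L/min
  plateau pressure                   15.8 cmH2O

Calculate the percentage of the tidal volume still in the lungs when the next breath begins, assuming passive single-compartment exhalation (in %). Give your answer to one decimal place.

38.4

Flow: 74 L/min ÷ 60 = 1.2333 L/s.
Vt = flow × Ti = 1.2333 L/s × 0.35 s × 1000 mL/L = 431.66 mL.
R = (PIP − Pplat)/V̇ = (23.2 − 15.8) / 1.2333 = 7.4/1.2333 = 6.0 cmH2O·s/L.
C = Vt/(Pplat − PEEP) = 431.66 / (15.8 − 4) = 431.66/11.8 = 36.581 mL/cmH2O.
τ = R × C = 6.0 × 0.03658 L/cmH2O = 0.2195 s.
Fraction remaining at end-expiration = e^(−Te/τ) = e^(−0.21/0.2195) = 0.3842 → 38.42%.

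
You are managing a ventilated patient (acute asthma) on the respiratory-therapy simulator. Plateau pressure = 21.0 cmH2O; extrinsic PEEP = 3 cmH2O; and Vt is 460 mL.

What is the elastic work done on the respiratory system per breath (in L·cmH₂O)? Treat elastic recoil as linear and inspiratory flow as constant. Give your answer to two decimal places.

Elastic work ≈ ½ × (Pplat − PEEP) × Vt = 0.5 × (21.0 − 3) × 0.460 L = 0.5 × 18.0 × 0.460 = 4.14 L·cmH2O.

4.14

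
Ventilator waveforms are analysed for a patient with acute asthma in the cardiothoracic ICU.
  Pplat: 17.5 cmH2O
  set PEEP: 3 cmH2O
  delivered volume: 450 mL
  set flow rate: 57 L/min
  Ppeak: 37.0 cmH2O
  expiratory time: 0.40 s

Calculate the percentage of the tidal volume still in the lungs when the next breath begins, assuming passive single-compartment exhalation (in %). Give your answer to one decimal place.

53.4

Flow: 57 L/min ÷ 60 = 0.95 L/s.
R = (PIP − Pplat)/V̇ = (37.0 − 17.5) / 0.95 = 19.5/0.95 = 20.526 cmH2O·s/L.
C = Vt/(Pplat − PEEP) = 450.0 / (17.5 − 3) = 450.0/14.5 = 31.034 mL/cmH2O.
τ = R × C = 20.526 × 0.03103 L/cmH2O = 0.6369 s.
Fraction remaining at end-expiration = e^(−Te/τ) = e^(−0.40/0.6369) = 0.5336 → 53.36%.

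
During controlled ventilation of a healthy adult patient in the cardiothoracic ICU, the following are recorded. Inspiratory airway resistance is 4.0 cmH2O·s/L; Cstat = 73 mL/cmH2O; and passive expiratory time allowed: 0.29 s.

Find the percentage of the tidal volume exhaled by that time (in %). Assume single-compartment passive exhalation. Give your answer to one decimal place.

63.0

τ = R × C = 4.0 × 73 mL/cmH2O = 4.0 × 0.073 L/cmH2O = 0.292 s.
Passive exhalation: V(t)/V₀ = e^(−t/τ) = e^(−0.29/0.292) = 0.3704.
Fraction exhaled = 1 − 0.3704 = 0.6296 → 62.96%.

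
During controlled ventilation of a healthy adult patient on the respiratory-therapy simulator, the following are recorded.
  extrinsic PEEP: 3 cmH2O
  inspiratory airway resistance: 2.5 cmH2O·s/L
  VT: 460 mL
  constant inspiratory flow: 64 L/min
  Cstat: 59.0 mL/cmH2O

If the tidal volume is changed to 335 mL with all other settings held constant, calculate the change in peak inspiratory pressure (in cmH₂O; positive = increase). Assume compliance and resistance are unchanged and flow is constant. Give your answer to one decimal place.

-2.1

PIP = Vt/C + R·V̇ + PEEP (constant-flow equation of motion).
Only the elastic term changes: ΔPIP = ΔVt / C = (335 − 460) / 59.0 = -2.119 cmH2O.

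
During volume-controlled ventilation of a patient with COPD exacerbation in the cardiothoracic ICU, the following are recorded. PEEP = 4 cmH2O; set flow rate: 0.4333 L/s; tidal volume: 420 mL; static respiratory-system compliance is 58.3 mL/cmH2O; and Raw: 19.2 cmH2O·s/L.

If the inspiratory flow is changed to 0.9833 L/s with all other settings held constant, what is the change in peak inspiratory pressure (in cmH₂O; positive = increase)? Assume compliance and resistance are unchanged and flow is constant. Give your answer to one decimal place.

10.6

PIP = Vt/C + R·V̇ + PEEP (constant-flow equation of motion).
Only the resistive term changes: ΔPIP = R × ΔV̇ = 19.2 × (0.9833 − 0.4333) = 19.2 × 0.55 = 10.56 cmH2O.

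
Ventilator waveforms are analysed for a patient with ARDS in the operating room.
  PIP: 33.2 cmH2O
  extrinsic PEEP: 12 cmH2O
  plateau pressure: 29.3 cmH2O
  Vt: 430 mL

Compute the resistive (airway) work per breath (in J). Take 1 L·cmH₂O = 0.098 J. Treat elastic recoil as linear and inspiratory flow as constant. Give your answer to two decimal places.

0.16

With constant inspiratory flow the resistive pressure is constant at PIP − Pplat = 33.2 − 29.3 = 3.9 cmH2O, so resistive work = 3.9 × 0.430 = 1.677 L·cmH2O.
× 0.098 J/(L·cmH2O) → 0.1643 J.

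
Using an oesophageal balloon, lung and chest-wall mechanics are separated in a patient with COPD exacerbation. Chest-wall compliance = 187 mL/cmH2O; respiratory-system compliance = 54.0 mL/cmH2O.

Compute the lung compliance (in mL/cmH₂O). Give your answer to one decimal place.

75.9

1/CL = 1/Crs − 1/Ccw.
1/CL = 1/54.0 − 1/187 = 0.01317.
CL = 75.93 mL/cmH2O.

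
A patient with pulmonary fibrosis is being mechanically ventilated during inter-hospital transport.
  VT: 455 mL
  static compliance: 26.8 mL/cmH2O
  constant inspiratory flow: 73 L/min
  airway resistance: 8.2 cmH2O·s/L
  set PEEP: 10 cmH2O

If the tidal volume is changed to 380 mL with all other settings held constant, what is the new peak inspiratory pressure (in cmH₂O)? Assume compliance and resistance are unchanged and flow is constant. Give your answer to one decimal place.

Flow: 73 L/min ÷ 60 = 1.2167 L/s.
PIP = Vt/C + R·V̇ + PEEP (constant-flow equation of motion).
Only the elastic term changes: ΔPIP = ΔVt / C = (380 − 455) / 26.8 = -2.799 cmH2O.
Original PIP = 455/26.8 + 8.2×1.2167 + 10 = 36.955 cmH2O; new PIP = 36.955 + (-2.799) = 34.156 cmH2O.

34.2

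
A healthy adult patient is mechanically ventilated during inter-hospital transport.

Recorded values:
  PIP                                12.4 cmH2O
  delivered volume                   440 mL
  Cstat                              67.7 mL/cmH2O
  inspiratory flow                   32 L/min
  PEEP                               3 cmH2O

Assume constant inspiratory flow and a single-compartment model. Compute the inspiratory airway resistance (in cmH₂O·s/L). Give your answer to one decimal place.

5.4

Flow: 32 L/min ÷ 60 = 0.5333 L/s.
Equation of motion (constant flow): PIP = Vt/C + R·V̇ + PEEP.
R·V̇ = PIP − Vt/C − PEEP = 12.4 − 440/67.7 − 3 = 12.4 − 6.499 − 3 = 2.901 cmH2O.
R = 2.901 / 0.5333 = 5.44 cmH2O·s/L.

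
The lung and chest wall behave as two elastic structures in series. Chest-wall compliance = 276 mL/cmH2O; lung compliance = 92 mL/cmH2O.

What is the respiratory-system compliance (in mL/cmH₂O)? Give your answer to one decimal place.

69.0

Lung and chest wall are elastances in series: 1/Crs = 1/CL + 1/Ccw.
1/Crs = 1/92 + 1/276 = 0.01449.
Crs = 69.013 mL/cmH2O.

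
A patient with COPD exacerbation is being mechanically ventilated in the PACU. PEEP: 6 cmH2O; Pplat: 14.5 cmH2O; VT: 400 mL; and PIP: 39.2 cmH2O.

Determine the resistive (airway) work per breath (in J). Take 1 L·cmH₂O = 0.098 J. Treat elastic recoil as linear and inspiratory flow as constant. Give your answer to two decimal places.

With constant inspiratory flow the resistive pressure is constant at PIP − Pplat = 39.2 − 14.5 = 24.7 cmH2O, so resistive work = 24.7 × 0.400 = 9.88 L·cmH2O.
× 0.098 J/(L·cmH2O) → 0.9682 J.

0.97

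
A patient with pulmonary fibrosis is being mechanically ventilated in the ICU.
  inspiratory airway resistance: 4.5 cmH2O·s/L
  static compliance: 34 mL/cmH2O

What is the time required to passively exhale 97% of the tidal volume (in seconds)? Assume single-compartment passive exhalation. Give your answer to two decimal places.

τ = R × C = 4.5 × 34 mL/cmH2O = 4.5 × 0.034 L/cmH2O = 0.153 s.
Exhaled fraction f = 1 − e^(−t/τ) → t = −τ·ln(1 − f) = −0.153·ln(0.03) = 0.5365 s.

0.54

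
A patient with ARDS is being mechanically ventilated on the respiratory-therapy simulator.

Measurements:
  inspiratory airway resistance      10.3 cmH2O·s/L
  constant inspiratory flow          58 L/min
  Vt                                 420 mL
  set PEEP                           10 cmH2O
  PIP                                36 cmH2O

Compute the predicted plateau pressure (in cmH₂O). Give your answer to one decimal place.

Flow: 58 L/min ÷ 60 = 0.9667 L/s.
Pplat = PIP − Raw × flow = 36 − 10.3 × 0.9667 = 36 − 9.957 = 26.043 cmH2O.

26.0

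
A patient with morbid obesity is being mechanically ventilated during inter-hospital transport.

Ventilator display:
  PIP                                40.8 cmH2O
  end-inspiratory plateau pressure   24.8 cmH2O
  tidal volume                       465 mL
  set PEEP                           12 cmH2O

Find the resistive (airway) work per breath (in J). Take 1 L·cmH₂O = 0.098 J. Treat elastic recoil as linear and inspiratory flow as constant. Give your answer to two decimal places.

0.73

With constant inspiratory flow the resistive pressure is constant at PIP − Pplat = 40.8 − 24.8 = 16.0 cmH2O, so resistive work = 16.0 × 0.465 = 7.44 L·cmH2O.
× 0.098 J/(L·cmH2O) → 0.7291 J.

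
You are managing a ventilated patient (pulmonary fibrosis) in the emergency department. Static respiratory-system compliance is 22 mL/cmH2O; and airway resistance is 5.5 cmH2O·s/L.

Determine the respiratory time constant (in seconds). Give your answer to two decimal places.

τ = R × C = 5.5 × 22 mL/cmH2O = 5.5 × 0.022 L/cmH2O = 0.121 s.

0.12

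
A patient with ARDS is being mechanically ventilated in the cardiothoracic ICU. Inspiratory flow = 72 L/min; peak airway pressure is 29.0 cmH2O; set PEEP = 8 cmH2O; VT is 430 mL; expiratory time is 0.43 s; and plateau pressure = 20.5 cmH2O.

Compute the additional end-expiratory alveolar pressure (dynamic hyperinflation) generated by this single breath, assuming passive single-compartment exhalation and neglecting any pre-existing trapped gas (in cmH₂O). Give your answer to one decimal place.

Flow: 72 L/min ÷ 60 = 1.2 L/s.
R = (PIP − Pplat)/V̇ = (29.0 − 20.5) / 1.2 = 8.5/1.2 = 7.083 cmH2O·s/L.
C = Vt/(Pplat − PEEP) = 430.0 / (20.5 − 8) = 430.0/12.5 = 34.4 mL/cmH2O.
τ = R × C = 7.083 × 0.0344 L/cmH2O = 0.2437 s.
Fraction remaining = e^(−Te/τ) = e^(−0.43/0.2437) = 0.1713; trapped volume = 430.0 × 0.1713 = 73.659 mL.
Additional alveolar pressure from trapping ≈ V_trapped / C = 73.659 / 34.4 = 2.141 cmH2O.

2.1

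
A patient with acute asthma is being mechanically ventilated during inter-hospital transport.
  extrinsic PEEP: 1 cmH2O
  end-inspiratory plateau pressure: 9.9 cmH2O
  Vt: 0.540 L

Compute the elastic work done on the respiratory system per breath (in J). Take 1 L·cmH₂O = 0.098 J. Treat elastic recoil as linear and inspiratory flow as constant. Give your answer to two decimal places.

0.24

Elastic work ≈ ½ × (Pplat − PEEP) × Vt = 0.5 × (9.9 − 1) × 0.540 L = 0.5 × 8.9 × 0.540 = 2.403 L·cmH2O.
× 0.098 J/(L·cmH2O) → 0.2355 J.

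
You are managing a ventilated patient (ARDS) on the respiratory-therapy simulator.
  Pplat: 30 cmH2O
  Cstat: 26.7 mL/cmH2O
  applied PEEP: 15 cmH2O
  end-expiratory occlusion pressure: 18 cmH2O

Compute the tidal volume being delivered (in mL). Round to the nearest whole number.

320

End-expiratory occlusion gives total PEEP = 18 cmH2O (intrinsic PEEP = 18 − 15 = 3). Use total PEEP for the elastic gradient.
Vt = Cstat × (Pplat − PEEPtotal) = 26.7 × (30 − 18) = 26.7 × 12.0 = 320.4 mL.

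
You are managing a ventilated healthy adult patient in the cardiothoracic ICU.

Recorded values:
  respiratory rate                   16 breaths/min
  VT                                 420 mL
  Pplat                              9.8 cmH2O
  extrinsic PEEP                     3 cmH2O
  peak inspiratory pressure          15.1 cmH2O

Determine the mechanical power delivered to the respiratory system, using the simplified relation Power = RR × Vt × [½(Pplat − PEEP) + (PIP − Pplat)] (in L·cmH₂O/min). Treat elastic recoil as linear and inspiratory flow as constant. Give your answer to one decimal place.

58.5

Per-breath work = Vt × [½(Pplat−PEEP) + (PIP−Pplat)] = 0.420 × [0.5×6.8 + 5.3] = 0.420 × 8.7 = 3.654 L·cmH2O.
Power = 16 × 3.654 = 58.464 L·cmH2O/min.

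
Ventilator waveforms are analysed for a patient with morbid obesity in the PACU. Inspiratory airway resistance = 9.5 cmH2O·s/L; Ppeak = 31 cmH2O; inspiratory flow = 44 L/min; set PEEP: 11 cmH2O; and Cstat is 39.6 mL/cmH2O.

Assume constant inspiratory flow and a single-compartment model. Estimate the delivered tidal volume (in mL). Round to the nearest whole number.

516

Flow: 44 L/min ÷ 60 = 0.7333 L/s.
Equation of motion (constant flow): PIP = Vt/C + R·V̇ + PEEP.
Vt/C = PIP − R·V̇ − PEEP = 31 − 6.966 − 11 = 13.034 cmH2O.
Vt = C × 13.034 = 39.6 × 13.034 = 516.15 mL.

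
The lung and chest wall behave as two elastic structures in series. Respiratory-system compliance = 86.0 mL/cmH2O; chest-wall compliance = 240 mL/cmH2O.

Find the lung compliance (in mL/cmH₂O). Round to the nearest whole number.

134

1/CL = 1/Crs − 1/Ccw.
1/CL = 1/86.0 − 1/240 = 0.007461.
CL = 134.03 mL/cmH2O.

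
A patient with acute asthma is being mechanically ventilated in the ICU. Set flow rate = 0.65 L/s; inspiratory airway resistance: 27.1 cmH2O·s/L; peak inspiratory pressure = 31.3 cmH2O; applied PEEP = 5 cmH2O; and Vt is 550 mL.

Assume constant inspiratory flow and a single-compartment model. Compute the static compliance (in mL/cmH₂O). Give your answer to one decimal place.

63.3

Equation of motion (constant flow): PIP = Vt/C + R·V̇ + PEEP.
Vt/C = PIP − R·V̇ − PEEP = 31.3 − 27.1×0.65 − 5 = 31.3 − 17.615 − 5 = 8.685 cmH2O.
C = Vt / 8.685 = 550 / 8.685 = 63.328 mL/cmH2O.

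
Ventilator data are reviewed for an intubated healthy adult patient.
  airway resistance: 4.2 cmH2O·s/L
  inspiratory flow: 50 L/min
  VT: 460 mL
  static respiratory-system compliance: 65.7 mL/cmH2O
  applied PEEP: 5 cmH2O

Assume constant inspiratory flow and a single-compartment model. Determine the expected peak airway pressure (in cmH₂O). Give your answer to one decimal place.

15.5

Flow: 50 L/min ÷ 60 = 0.8333 L/s.
Equation of motion (constant flow): PIP = Vt/C + R·V̇ + PEEP.
PIP = 460/65.7 + 4.2×0.8333 + 5 = 7.002 + 3.5 + 5 = 15.502 cmH2O.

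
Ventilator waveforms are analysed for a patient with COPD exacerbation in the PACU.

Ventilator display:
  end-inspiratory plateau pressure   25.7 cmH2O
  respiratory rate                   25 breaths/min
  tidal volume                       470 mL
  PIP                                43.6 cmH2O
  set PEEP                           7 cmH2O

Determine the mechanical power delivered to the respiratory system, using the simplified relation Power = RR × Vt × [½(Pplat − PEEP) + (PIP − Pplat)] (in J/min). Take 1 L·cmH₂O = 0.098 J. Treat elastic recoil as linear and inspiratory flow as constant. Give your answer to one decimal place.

31.4

Per-breath work = Vt × [½(Pplat−PEEP) + (PIP−Pplat)] = 0.470 × [0.5×18.7 + 17.9] = 0.470 × 27.25 = 12.808 L·cmH2O.
Power = 25 × 12.808 = 320.2 L·cmH2O/min.
× 0.098 J/(L·cmH2O) → 31.38 J/min.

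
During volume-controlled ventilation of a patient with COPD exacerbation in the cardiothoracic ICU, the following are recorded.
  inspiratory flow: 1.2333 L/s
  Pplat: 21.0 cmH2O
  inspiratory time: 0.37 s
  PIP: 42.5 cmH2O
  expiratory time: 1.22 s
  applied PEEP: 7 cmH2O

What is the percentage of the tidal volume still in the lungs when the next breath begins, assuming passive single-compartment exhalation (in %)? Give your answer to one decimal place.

11.7

Vt = flow × Ti = 1.2333 L/s × 0.37 s × 1000 mL/L = 456.32 mL.
R = (PIP − Pplat)/V̇ = (42.5 − 21.0) / 1.2333 = 21.5/1.2333 = 17.433 cmH2O·s/L.
C = Vt/(Pplat − PEEP) = 456.32 / (21.0 − 7) = 456.32/14.0 = 32.594 mL/cmH2O.
τ = R × C = 17.433 × 0.03259 L/cmH2O = 0.5681 s.
Fraction remaining at end-expiration = e^(−Te/τ) = e^(−1.22/0.5681) = 0.1168 → 11.68%.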